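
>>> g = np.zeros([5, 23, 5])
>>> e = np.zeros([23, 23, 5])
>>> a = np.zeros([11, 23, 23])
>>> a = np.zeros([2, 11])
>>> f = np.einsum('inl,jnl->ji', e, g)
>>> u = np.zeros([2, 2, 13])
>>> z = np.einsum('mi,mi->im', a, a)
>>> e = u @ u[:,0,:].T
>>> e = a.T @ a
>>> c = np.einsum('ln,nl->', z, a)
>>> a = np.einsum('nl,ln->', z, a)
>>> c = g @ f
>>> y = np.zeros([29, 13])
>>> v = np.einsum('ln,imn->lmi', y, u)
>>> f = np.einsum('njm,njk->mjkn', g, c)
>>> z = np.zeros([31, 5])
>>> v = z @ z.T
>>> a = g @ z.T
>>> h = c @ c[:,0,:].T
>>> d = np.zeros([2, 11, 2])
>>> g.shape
(5, 23, 5)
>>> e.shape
(11, 11)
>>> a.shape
(5, 23, 31)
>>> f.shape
(5, 23, 23, 5)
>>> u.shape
(2, 2, 13)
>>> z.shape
(31, 5)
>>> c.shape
(5, 23, 23)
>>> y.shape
(29, 13)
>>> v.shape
(31, 31)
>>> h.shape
(5, 23, 5)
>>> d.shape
(2, 11, 2)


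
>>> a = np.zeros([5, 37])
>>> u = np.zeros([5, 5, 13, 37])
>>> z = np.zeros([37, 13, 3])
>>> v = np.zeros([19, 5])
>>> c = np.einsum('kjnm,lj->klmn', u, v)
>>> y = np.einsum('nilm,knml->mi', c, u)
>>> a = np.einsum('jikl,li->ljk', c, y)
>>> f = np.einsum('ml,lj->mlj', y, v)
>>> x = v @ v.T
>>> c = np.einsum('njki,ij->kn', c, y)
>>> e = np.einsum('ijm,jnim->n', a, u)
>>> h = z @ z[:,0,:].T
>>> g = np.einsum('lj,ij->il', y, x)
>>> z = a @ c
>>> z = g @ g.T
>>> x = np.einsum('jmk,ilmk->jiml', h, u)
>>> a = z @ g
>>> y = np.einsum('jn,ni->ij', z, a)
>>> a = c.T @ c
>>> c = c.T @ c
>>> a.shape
(5, 5)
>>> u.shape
(5, 5, 13, 37)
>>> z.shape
(19, 19)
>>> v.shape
(19, 5)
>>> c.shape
(5, 5)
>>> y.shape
(13, 19)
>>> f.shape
(13, 19, 5)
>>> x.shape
(37, 5, 13, 5)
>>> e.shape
(5,)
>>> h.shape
(37, 13, 37)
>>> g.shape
(19, 13)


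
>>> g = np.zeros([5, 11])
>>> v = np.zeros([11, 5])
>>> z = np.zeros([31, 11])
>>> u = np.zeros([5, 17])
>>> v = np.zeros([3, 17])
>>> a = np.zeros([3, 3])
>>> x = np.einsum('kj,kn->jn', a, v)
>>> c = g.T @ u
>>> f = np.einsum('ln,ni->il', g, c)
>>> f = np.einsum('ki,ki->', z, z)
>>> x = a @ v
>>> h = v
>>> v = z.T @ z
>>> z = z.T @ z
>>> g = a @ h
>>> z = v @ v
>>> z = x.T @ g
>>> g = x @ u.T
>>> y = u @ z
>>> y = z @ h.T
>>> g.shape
(3, 5)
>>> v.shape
(11, 11)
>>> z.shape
(17, 17)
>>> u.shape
(5, 17)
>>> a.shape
(3, 3)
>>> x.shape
(3, 17)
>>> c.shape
(11, 17)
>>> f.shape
()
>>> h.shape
(3, 17)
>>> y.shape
(17, 3)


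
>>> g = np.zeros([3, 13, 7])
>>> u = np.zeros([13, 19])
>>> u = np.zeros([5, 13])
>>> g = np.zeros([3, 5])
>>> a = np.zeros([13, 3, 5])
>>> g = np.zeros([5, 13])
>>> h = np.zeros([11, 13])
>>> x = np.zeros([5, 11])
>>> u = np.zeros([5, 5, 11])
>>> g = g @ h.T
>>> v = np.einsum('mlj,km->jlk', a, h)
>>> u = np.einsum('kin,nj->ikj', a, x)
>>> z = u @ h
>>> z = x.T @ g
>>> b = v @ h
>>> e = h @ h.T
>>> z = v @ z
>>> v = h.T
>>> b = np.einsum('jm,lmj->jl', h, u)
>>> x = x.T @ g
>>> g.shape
(5, 11)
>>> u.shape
(3, 13, 11)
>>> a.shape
(13, 3, 5)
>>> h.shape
(11, 13)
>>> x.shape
(11, 11)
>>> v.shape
(13, 11)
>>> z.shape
(5, 3, 11)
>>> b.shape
(11, 3)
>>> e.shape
(11, 11)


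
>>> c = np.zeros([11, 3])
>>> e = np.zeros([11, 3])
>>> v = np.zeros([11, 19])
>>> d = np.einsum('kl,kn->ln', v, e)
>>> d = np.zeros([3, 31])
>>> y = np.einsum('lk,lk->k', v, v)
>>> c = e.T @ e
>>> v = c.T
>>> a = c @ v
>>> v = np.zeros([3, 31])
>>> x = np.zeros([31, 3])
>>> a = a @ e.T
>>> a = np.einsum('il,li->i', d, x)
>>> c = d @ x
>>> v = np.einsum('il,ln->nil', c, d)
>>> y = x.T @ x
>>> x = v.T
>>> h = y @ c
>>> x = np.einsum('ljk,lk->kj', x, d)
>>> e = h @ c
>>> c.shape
(3, 3)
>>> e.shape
(3, 3)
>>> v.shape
(31, 3, 3)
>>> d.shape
(3, 31)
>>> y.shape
(3, 3)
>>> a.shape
(3,)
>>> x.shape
(31, 3)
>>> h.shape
(3, 3)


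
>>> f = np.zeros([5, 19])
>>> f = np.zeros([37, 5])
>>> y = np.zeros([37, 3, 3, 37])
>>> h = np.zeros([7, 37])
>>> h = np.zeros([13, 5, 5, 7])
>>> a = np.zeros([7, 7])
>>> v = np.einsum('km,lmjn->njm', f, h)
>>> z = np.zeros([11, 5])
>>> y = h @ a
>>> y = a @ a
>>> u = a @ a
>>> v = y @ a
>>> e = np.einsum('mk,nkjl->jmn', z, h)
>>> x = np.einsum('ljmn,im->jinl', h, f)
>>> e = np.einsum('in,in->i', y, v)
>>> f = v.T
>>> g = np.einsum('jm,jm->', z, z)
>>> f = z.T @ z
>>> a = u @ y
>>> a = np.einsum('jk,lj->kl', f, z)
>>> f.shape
(5, 5)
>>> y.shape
(7, 7)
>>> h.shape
(13, 5, 5, 7)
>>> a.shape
(5, 11)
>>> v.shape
(7, 7)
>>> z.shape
(11, 5)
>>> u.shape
(7, 7)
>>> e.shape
(7,)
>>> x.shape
(5, 37, 7, 13)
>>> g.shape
()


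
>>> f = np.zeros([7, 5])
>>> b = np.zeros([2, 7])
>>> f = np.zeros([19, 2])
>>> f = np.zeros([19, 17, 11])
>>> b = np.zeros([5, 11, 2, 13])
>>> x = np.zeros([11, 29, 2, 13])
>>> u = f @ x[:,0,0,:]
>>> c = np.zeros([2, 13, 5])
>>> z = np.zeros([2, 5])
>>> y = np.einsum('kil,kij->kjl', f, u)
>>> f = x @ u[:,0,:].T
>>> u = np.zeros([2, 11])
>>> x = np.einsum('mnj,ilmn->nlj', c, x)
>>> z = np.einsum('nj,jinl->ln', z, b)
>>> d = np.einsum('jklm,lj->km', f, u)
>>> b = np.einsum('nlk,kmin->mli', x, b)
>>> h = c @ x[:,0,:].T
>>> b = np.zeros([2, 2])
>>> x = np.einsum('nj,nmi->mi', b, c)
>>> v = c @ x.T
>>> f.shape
(11, 29, 2, 19)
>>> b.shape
(2, 2)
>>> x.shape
(13, 5)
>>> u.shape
(2, 11)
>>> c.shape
(2, 13, 5)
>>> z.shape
(13, 2)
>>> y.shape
(19, 13, 11)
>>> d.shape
(29, 19)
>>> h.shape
(2, 13, 13)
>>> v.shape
(2, 13, 13)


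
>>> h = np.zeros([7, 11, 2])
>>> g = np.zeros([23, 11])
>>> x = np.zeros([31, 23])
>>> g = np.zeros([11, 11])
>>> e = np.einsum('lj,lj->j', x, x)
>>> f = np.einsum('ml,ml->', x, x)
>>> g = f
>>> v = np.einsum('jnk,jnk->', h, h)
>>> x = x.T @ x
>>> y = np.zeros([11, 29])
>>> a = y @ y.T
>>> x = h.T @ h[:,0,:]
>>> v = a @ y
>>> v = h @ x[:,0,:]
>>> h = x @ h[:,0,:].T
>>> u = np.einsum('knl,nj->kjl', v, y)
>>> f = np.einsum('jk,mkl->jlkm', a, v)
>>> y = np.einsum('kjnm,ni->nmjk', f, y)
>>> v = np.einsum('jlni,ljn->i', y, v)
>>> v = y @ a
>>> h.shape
(2, 11, 7)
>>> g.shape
()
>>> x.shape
(2, 11, 2)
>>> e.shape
(23,)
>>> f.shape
(11, 2, 11, 7)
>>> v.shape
(11, 7, 2, 11)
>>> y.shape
(11, 7, 2, 11)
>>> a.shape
(11, 11)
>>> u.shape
(7, 29, 2)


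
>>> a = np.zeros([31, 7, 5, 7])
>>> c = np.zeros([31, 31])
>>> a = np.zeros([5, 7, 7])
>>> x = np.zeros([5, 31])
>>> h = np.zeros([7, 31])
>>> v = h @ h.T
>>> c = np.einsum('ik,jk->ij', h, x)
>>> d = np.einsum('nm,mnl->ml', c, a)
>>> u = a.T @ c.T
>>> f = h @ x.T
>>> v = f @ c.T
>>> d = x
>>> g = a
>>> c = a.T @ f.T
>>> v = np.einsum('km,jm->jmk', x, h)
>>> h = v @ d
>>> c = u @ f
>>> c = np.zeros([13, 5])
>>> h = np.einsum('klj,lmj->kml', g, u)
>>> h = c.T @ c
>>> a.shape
(5, 7, 7)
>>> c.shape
(13, 5)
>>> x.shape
(5, 31)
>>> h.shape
(5, 5)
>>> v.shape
(7, 31, 5)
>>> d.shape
(5, 31)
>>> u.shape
(7, 7, 7)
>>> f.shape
(7, 5)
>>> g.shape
(5, 7, 7)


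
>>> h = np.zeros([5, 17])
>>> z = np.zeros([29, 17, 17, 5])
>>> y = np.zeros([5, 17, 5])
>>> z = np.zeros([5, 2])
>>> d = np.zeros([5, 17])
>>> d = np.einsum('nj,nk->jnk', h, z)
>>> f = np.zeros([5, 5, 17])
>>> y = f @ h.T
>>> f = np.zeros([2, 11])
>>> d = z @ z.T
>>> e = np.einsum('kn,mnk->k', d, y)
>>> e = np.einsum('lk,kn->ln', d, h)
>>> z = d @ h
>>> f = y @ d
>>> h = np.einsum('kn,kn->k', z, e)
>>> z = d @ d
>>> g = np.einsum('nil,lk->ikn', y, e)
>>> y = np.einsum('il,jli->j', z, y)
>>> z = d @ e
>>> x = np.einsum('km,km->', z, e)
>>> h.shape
(5,)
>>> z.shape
(5, 17)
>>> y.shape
(5,)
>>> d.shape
(5, 5)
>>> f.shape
(5, 5, 5)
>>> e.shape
(5, 17)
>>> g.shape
(5, 17, 5)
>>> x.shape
()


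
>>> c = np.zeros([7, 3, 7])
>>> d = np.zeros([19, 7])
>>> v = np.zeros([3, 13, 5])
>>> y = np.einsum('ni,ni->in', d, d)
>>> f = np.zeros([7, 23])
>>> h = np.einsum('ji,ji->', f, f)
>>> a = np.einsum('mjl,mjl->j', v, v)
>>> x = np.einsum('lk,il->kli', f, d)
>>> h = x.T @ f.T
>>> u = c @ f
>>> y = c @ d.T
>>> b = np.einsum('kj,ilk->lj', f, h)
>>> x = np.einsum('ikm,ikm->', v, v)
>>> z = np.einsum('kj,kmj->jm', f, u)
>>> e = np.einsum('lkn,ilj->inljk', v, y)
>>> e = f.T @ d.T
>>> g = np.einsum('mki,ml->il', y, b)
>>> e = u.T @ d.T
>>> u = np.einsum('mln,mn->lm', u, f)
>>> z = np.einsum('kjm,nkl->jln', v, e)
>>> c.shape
(7, 3, 7)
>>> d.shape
(19, 7)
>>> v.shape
(3, 13, 5)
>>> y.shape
(7, 3, 19)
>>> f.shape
(7, 23)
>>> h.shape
(19, 7, 7)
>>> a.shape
(13,)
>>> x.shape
()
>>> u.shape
(3, 7)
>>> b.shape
(7, 23)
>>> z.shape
(13, 19, 23)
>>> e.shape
(23, 3, 19)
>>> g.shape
(19, 23)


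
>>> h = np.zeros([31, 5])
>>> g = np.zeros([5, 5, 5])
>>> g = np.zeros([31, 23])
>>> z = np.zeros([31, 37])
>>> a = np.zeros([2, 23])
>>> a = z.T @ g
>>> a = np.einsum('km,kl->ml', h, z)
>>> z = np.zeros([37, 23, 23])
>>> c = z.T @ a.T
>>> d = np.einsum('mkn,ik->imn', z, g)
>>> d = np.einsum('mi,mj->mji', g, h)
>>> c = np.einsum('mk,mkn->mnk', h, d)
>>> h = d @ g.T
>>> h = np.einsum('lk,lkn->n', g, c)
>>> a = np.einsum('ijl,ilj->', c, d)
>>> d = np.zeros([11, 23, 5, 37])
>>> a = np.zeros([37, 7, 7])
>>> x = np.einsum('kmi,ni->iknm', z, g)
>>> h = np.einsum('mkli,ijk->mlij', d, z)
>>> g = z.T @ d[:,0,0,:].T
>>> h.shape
(11, 5, 37, 23)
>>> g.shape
(23, 23, 11)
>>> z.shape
(37, 23, 23)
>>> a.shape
(37, 7, 7)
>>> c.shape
(31, 23, 5)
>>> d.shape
(11, 23, 5, 37)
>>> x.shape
(23, 37, 31, 23)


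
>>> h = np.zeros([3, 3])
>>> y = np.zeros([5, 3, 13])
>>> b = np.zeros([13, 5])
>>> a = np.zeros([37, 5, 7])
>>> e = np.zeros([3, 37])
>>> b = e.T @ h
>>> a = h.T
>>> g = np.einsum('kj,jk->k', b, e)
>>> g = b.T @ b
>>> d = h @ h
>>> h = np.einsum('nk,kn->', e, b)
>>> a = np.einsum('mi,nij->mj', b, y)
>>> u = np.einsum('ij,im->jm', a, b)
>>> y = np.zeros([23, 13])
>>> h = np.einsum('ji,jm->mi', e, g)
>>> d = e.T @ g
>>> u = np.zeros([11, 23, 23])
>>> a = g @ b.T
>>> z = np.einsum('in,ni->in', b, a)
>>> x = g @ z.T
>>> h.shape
(3, 37)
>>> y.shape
(23, 13)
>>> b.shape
(37, 3)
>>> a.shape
(3, 37)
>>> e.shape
(3, 37)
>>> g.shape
(3, 3)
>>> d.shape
(37, 3)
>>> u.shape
(11, 23, 23)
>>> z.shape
(37, 3)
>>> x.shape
(3, 37)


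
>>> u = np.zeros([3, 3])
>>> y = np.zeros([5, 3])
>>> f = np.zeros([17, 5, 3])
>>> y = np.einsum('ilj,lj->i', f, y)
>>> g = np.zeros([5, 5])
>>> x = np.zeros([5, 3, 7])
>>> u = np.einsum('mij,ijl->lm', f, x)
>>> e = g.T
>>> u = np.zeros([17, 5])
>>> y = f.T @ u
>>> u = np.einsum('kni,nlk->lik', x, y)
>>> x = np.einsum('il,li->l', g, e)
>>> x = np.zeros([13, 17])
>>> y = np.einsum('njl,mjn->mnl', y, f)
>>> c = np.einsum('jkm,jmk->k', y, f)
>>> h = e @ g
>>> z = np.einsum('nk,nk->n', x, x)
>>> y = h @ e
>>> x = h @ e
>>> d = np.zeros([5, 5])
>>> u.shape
(5, 7, 5)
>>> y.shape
(5, 5)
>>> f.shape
(17, 5, 3)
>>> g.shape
(5, 5)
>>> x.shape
(5, 5)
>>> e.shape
(5, 5)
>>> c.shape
(3,)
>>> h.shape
(5, 5)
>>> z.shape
(13,)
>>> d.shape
(5, 5)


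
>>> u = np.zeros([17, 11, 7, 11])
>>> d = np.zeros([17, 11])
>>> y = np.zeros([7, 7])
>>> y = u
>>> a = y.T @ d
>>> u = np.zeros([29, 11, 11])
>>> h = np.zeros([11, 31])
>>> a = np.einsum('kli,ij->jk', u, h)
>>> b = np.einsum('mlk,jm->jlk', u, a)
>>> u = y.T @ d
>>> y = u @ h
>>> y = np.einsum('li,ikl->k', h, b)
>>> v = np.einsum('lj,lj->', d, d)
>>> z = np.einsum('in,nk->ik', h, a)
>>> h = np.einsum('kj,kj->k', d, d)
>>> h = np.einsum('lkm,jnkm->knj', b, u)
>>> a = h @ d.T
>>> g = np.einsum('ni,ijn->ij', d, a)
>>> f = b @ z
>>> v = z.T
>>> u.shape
(11, 7, 11, 11)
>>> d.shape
(17, 11)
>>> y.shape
(11,)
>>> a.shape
(11, 7, 17)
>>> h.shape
(11, 7, 11)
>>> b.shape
(31, 11, 11)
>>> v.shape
(29, 11)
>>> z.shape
(11, 29)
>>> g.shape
(11, 7)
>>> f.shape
(31, 11, 29)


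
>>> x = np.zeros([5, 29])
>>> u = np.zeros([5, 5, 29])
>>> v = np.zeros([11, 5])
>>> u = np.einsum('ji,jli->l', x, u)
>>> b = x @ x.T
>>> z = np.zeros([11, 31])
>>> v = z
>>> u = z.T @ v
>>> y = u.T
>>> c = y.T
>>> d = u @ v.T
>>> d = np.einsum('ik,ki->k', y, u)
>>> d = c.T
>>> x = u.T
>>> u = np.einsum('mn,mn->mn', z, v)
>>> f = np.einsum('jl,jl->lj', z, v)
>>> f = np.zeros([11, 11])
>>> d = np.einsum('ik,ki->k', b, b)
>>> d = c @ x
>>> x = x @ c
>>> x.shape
(31, 31)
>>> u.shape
(11, 31)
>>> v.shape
(11, 31)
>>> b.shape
(5, 5)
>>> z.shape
(11, 31)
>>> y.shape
(31, 31)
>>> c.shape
(31, 31)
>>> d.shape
(31, 31)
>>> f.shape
(11, 11)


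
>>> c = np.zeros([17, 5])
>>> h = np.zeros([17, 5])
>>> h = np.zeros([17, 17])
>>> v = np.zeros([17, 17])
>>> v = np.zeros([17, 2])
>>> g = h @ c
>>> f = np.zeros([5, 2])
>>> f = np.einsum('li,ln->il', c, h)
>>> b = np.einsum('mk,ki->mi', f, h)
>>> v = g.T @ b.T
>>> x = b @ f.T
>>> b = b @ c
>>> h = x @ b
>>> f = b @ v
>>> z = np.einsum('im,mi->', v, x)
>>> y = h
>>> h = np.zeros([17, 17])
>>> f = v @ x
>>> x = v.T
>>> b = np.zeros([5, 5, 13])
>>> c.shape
(17, 5)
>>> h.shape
(17, 17)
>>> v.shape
(5, 5)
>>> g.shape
(17, 5)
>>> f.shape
(5, 5)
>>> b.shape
(5, 5, 13)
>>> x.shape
(5, 5)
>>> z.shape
()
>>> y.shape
(5, 5)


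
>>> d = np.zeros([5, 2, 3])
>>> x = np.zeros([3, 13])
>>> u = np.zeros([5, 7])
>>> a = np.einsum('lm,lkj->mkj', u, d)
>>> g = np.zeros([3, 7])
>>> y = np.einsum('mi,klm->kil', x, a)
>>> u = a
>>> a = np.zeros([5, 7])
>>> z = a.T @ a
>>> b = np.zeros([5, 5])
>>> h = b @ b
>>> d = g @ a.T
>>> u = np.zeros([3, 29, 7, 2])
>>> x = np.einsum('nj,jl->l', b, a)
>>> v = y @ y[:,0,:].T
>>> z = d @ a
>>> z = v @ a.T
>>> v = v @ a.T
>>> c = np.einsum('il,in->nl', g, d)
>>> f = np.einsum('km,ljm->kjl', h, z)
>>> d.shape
(3, 5)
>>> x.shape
(7,)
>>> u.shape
(3, 29, 7, 2)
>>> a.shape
(5, 7)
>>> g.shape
(3, 7)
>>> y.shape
(7, 13, 2)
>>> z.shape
(7, 13, 5)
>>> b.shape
(5, 5)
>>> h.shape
(5, 5)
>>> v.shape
(7, 13, 5)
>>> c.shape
(5, 7)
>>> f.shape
(5, 13, 7)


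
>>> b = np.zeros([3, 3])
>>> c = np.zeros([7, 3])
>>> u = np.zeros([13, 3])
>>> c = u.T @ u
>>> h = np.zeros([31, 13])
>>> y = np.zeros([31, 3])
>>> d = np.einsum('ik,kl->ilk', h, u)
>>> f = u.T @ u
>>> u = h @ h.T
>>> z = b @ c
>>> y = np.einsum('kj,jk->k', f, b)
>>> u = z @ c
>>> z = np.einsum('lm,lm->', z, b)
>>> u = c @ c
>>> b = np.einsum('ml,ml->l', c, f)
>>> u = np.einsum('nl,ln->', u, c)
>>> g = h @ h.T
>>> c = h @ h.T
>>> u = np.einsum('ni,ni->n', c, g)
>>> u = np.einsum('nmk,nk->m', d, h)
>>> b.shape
(3,)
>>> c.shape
(31, 31)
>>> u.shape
(3,)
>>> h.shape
(31, 13)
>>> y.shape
(3,)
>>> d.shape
(31, 3, 13)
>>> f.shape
(3, 3)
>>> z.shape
()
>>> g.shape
(31, 31)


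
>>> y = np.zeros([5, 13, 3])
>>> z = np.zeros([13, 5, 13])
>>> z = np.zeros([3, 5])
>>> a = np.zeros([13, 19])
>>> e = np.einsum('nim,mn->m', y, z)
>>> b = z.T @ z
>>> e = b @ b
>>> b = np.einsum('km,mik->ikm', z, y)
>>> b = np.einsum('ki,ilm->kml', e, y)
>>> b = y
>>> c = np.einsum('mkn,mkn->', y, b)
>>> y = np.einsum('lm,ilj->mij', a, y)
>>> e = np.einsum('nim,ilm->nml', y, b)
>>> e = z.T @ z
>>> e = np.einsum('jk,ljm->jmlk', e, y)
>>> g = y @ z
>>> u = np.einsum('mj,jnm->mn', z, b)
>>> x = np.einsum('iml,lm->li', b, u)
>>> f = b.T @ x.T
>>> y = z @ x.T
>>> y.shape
(3, 3)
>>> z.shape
(3, 5)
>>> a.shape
(13, 19)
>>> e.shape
(5, 3, 19, 5)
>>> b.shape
(5, 13, 3)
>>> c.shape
()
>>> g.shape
(19, 5, 5)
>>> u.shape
(3, 13)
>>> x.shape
(3, 5)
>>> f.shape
(3, 13, 3)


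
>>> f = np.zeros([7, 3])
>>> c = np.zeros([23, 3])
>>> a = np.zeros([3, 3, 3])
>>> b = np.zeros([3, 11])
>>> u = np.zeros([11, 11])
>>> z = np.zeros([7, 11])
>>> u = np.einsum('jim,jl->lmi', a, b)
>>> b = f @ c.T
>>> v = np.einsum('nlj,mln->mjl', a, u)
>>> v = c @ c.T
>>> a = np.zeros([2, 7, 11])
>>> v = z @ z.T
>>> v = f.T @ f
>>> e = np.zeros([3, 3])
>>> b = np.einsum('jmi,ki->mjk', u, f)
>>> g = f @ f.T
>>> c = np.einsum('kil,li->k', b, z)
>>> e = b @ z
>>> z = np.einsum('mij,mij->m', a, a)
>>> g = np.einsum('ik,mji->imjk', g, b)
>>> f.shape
(7, 3)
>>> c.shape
(3,)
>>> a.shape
(2, 7, 11)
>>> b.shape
(3, 11, 7)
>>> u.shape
(11, 3, 3)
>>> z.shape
(2,)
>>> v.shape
(3, 3)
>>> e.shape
(3, 11, 11)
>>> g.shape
(7, 3, 11, 7)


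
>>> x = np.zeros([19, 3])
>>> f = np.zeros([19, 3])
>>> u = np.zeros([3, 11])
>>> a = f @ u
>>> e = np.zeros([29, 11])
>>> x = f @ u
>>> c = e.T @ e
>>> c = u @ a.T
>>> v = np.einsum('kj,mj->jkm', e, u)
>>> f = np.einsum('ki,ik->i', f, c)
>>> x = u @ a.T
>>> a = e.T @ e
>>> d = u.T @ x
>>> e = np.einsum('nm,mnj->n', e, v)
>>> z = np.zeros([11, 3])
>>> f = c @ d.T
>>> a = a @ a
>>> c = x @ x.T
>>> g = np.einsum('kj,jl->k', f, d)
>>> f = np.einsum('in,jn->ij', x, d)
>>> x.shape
(3, 19)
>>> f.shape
(3, 11)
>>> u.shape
(3, 11)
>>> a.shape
(11, 11)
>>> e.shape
(29,)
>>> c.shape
(3, 3)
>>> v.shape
(11, 29, 3)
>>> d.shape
(11, 19)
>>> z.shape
(11, 3)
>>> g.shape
(3,)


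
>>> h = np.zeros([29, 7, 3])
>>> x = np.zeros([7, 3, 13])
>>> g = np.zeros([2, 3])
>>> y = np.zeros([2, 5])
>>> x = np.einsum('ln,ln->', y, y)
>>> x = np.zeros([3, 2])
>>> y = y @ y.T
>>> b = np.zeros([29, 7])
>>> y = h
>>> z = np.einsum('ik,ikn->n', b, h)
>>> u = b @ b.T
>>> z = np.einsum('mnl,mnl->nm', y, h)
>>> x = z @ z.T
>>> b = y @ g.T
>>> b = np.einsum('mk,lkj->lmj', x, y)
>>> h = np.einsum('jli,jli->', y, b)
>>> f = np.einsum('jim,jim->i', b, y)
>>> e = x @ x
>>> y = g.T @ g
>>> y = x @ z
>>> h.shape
()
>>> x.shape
(7, 7)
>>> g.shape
(2, 3)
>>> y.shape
(7, 29)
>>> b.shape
(29, 7, 3)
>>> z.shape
(7, 29)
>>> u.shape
(29, 29)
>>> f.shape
(7,)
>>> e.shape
(7, 7)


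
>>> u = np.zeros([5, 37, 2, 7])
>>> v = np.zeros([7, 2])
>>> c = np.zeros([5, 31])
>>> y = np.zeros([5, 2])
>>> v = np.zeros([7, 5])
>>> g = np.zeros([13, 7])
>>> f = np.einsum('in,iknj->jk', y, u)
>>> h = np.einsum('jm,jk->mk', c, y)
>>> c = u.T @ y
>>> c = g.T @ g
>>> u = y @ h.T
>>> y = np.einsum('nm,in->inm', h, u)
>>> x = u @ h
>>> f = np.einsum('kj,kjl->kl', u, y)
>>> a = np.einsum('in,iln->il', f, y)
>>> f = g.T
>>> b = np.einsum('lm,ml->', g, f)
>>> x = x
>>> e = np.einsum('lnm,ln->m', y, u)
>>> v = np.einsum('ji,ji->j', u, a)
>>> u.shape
(5, 31)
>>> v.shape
(5,)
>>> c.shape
(7, 7)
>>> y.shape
(5, 31, 2)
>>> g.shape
(13, 7)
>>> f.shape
(7, 13)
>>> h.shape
(31, 2)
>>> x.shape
(5, 2)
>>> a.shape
(5, 31)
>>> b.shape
()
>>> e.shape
(2,)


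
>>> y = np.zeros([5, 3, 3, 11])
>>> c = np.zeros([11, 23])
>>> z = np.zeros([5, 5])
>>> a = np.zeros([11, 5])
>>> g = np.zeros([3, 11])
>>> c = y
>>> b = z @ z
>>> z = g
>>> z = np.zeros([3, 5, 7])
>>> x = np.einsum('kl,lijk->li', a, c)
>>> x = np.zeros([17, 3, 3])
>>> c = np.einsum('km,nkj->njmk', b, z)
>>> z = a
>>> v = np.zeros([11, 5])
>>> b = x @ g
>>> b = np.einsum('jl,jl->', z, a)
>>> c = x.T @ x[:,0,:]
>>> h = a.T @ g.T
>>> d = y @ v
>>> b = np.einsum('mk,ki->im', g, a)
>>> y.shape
(5, 3, 3, 11)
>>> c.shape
(3, 3, 3)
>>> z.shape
(11, 5)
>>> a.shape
(11, 5)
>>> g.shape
(3, 11)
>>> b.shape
(5, 3)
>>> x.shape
(17, 3, 3)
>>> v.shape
(11, 5)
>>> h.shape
(5, 3)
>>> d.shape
(5, 3, 3, 5)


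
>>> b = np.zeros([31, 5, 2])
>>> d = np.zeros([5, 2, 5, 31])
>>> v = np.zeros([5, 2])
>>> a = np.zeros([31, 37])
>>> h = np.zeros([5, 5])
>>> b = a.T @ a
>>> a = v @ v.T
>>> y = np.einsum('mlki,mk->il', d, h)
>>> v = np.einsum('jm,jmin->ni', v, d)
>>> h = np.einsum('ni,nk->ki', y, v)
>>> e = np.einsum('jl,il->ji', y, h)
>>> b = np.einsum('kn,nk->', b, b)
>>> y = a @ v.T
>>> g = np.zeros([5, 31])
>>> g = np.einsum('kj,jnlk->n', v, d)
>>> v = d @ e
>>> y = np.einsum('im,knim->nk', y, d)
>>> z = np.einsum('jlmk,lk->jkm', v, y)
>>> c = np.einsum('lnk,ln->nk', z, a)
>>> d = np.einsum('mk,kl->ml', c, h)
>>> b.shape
()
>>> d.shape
(5, 2)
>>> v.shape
(5, 2, 5, 5)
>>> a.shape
(5, 5)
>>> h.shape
(5, 2)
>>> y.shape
(2, 5)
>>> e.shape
(31, 5)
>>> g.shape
(2,)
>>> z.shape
(5, 5, 5)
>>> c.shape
(5, 5)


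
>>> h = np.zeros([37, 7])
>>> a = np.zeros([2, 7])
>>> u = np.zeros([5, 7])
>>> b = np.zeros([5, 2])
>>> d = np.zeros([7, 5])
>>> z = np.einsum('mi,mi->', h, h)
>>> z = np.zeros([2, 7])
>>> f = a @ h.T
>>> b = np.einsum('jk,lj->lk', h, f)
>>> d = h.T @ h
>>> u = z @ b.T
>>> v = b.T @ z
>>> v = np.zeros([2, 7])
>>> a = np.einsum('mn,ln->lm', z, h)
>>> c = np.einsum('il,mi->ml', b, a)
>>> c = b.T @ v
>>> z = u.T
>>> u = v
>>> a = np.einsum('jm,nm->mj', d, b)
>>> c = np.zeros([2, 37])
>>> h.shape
(37, 7)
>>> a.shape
(7, 7)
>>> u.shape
(2, 7)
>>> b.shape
(2, 7)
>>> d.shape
(7, 7)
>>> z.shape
(2, 2)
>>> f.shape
(2, 37)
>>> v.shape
(2, 7)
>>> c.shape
(2, 37)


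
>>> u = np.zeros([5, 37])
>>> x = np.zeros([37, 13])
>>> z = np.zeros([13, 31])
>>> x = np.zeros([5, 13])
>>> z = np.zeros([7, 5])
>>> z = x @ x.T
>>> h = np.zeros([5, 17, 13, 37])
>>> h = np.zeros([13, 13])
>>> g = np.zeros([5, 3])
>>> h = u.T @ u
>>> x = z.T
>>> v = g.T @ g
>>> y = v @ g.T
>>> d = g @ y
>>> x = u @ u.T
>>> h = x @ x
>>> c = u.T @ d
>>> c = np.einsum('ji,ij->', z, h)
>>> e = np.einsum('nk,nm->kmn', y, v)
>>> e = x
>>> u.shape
(5, 37)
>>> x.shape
(5, 5)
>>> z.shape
(5, 5)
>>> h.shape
(5, 5)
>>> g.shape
(5, 3)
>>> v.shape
(3, 3)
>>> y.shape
(3, 5)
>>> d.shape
(5, 5)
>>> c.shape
()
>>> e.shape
(5, 5)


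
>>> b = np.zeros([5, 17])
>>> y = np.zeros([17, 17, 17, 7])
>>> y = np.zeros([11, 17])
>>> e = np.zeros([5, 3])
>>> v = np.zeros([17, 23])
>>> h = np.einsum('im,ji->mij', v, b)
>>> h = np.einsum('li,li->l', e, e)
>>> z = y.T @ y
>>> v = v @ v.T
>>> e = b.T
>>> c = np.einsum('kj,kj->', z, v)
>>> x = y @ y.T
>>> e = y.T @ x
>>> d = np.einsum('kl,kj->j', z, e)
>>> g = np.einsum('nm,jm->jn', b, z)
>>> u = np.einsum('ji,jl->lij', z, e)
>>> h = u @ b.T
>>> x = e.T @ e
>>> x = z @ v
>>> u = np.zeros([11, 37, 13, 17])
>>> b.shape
(5, 17)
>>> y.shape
(11, 17)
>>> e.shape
(17, 11)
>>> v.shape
(17, 17)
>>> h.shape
(11, 17, 5)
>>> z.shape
(17, 17)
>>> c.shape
()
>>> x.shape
(17, 17)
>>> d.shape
(11,)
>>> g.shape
(17, 5)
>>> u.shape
(11, 37, 13, 17)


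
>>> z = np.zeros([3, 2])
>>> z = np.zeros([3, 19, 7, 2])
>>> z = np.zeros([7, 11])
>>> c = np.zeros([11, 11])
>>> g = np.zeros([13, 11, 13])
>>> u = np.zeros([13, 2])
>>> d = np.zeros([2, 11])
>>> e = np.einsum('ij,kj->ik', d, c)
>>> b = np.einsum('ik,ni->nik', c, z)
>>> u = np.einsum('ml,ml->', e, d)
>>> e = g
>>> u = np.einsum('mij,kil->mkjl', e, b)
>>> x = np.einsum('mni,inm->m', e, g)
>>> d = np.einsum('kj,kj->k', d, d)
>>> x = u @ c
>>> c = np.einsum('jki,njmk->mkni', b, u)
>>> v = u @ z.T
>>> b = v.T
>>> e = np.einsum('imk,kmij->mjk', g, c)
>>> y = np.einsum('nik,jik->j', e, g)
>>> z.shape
(7, 11)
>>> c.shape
(13, 11, 13, 11)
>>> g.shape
(13, 11, 13)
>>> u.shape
(13, 7, 13, 11)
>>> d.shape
(2,)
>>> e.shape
(11, 11, 13)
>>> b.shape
(7, 13, 7, 13)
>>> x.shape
(13, 7, 13, 11)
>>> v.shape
(13, 7, 13, 7)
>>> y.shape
(13,)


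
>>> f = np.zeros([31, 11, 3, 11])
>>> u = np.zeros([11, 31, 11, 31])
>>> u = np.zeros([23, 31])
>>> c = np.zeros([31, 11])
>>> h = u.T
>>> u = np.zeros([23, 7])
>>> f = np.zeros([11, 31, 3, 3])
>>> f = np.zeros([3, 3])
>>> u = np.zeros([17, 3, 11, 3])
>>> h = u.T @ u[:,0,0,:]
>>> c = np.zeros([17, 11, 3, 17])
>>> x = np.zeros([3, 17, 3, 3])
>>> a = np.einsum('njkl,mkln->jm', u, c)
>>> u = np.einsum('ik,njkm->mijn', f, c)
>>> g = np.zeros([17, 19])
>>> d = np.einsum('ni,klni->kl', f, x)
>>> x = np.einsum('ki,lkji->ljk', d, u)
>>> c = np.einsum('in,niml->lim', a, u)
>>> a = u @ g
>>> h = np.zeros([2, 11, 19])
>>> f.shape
(3, 3)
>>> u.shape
(17, 3, 11, 17)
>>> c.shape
(17, 3, 11)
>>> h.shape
(2, 11, 19)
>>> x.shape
(17, 11, 3)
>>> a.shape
(17, 3, 11, 19)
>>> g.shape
(17, 19)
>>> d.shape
(3, 17)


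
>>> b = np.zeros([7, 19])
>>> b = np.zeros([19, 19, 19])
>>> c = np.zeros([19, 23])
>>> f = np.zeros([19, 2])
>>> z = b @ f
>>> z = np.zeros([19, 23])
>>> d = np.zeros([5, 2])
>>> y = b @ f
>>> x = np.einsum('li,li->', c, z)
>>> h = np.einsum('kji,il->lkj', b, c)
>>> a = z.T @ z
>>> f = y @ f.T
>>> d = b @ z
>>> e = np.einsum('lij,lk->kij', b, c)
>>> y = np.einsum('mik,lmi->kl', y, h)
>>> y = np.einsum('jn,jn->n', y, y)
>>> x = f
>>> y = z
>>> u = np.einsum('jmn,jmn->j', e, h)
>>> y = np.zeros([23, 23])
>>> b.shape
(19, 19, 19)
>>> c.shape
(19, 23)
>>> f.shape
(19, 19, 19)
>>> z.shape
(19, 23)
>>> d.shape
(19, 19, 23)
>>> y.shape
(23, 23)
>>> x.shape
(19, 19, 19)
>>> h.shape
(23, 19, 19)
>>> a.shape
(23, 23)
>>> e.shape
(23, 19, 19)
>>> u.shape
(23,)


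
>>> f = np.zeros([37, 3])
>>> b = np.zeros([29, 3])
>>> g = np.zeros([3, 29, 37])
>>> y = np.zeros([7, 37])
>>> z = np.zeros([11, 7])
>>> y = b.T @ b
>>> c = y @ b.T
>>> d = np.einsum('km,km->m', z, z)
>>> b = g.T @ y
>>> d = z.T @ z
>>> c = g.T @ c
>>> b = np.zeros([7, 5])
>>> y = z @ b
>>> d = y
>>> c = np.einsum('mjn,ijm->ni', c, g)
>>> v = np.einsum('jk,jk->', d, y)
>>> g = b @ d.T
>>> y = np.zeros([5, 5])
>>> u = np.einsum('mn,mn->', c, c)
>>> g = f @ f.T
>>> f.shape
(37, 3)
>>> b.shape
(7, 5)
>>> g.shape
(37, 37)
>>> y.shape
(5, 5)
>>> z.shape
(11, 7)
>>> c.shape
(29, 3)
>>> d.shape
(11, 5)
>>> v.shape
()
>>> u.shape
()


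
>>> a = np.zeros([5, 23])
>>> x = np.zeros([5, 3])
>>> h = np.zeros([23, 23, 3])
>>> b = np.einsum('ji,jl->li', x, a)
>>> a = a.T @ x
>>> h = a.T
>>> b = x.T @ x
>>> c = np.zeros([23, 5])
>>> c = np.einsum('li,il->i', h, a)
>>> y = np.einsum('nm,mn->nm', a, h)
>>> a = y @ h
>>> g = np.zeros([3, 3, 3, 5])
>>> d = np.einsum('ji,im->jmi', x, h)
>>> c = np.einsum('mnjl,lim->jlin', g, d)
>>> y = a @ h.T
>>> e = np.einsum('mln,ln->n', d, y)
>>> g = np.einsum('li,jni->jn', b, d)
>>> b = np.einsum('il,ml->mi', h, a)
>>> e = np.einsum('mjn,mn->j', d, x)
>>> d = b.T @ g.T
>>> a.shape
(23, 23)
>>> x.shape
(5, 3)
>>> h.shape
(3, 23)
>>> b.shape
(23, 3)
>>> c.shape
(3, 5, 23, 3)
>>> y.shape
(23, 3)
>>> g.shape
(5, 23)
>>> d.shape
(3, 5)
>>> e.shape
(23,)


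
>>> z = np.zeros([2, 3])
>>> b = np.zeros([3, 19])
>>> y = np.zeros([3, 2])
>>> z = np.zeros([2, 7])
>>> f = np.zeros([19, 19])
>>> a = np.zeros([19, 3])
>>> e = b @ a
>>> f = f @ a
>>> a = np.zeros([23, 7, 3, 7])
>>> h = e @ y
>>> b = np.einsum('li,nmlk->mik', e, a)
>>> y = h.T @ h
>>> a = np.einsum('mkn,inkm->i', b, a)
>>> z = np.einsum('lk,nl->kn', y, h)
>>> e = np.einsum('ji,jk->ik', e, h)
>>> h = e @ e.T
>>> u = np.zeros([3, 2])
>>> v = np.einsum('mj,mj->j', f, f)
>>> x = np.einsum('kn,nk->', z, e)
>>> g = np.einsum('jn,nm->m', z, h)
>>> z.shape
(2, 3)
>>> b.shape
(7, 3, 7)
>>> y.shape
(2, 2)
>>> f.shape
(19, 3)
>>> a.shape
(23,)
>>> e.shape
(3, 2)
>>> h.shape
(3, 3)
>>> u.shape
(3, 2)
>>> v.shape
(3,)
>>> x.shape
()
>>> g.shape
(3,)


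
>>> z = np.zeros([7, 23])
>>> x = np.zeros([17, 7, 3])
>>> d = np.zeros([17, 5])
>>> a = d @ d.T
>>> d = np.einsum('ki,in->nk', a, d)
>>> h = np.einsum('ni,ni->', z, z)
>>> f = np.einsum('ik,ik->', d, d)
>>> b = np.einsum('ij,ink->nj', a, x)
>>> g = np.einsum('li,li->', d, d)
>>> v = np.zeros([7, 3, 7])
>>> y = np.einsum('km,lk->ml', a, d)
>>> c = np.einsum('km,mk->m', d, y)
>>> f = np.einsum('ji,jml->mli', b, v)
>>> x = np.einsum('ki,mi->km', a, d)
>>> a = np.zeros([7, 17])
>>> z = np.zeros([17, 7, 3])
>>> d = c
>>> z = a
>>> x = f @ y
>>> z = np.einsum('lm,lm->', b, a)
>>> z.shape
()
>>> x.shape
(3, 7, 5)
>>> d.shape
(17,)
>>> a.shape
(7, 17)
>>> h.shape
()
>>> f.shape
(3, 7, 17)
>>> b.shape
(7, 17)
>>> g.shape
()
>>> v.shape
(7, 3, 7)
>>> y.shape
(17, 5)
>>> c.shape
(17,)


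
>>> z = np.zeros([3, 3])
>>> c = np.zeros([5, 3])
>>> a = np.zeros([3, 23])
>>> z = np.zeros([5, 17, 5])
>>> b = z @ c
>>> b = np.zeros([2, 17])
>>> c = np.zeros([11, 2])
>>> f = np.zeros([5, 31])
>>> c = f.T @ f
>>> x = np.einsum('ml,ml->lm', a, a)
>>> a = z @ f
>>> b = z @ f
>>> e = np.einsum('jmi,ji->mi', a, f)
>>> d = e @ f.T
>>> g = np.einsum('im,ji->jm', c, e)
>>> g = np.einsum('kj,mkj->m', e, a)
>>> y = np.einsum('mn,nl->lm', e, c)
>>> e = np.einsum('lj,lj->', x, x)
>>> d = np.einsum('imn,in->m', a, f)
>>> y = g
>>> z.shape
(5, 17, 5)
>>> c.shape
(31, 31)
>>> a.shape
(5, 17, 31)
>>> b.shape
(5, 17, 31)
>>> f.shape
(5, 31)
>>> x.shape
(23, 3)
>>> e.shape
()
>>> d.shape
(17,)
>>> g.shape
(5,)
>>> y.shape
(5,)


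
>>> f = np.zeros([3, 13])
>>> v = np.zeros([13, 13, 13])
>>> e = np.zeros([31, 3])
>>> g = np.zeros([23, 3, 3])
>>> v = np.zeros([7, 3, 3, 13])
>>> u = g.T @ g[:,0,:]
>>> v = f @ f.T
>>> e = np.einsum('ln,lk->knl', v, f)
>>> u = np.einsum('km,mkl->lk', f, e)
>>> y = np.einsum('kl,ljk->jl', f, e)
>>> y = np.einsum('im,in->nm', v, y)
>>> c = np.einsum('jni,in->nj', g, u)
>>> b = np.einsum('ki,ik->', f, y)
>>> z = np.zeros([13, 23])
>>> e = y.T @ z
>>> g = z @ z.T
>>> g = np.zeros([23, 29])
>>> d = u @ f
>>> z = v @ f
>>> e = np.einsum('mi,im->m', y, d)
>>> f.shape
(3, 13)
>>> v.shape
(3, 3)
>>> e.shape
(13,)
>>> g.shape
(23, 29)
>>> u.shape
(3, 3)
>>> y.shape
(13, 3)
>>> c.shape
(3, 23)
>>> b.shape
()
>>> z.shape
(3, 13)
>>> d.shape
(3, 13)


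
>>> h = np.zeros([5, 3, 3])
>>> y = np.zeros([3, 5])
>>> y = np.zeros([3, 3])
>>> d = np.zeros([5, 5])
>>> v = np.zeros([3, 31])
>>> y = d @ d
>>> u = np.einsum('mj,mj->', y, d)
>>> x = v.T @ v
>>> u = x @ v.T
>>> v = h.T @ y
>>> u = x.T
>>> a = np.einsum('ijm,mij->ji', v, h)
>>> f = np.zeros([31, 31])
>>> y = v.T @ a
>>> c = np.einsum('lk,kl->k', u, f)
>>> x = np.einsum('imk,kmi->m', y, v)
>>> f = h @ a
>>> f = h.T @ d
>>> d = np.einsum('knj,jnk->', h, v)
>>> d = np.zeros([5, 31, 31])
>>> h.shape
(5, 3, 3)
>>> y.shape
(5, 3, 3)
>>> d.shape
(5, 31, 31)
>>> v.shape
(3, 3, 5)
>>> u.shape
(31, 31)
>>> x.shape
(3,)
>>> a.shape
(3, 3)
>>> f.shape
(3, 3, 5)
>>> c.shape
(31,)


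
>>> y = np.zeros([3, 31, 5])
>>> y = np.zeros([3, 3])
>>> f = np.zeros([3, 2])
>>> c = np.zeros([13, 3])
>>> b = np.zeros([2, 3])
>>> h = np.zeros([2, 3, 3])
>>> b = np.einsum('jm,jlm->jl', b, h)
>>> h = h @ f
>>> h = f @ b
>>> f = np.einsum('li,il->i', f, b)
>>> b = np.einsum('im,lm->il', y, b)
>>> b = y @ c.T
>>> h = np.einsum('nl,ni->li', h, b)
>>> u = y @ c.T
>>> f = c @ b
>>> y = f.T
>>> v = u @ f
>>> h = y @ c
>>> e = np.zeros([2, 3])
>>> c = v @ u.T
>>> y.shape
(13, 13)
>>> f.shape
(13, 13)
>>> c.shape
(3, 3)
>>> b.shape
(3, 13)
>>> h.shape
(13, 3)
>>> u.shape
(3, 13)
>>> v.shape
(3, 13)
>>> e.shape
(2, 3)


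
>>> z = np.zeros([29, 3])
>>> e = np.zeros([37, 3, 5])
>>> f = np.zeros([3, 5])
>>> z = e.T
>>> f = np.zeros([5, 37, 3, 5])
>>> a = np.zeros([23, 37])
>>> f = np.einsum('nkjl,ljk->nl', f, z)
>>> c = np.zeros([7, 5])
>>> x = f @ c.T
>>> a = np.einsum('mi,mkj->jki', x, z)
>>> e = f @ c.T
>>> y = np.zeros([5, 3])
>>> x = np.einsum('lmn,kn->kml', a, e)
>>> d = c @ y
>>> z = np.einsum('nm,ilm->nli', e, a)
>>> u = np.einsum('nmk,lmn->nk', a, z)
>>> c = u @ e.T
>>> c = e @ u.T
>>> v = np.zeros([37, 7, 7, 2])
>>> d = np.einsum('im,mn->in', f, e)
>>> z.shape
(5, 3, 37)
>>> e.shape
(5, 7)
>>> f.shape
(5, 5)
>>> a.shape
(37, 3, 7)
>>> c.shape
(5, 37)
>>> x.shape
(5, 3, 37)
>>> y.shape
(5, 3)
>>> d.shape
(5, 7)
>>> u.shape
(37, 7)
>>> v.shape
(37, 7, 7, 2)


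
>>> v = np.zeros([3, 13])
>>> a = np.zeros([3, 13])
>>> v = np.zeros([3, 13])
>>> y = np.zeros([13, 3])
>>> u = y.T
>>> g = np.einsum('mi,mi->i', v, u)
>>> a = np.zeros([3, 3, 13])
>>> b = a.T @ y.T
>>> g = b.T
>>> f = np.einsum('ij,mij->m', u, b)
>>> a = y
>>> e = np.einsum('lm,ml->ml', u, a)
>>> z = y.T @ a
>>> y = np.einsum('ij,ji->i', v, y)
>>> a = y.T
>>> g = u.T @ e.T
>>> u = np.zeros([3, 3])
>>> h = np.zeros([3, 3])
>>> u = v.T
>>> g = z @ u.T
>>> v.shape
(3, 13)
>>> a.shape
(3,)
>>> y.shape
(3,)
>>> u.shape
(13, 3)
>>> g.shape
(3, 13)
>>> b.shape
(13, 3, 13)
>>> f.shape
(13,)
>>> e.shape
(13, 3)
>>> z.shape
(3, 3)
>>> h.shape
(3, 3)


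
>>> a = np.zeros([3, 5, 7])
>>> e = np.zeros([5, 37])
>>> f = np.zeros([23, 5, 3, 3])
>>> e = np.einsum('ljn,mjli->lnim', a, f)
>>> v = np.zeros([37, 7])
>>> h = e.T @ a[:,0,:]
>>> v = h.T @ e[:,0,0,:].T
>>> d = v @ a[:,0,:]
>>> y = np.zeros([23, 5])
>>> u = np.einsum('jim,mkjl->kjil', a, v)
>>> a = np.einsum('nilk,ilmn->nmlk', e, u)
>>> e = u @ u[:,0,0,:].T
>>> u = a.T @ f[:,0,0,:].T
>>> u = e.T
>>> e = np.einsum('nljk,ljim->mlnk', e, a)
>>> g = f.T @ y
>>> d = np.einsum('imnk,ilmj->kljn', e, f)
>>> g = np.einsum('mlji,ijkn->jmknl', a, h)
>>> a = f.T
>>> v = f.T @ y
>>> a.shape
(3, 3, 5, 23)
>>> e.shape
(23, 3, 7, 7)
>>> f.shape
(23, 5, 3, 3)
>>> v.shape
(3, 3, 5, 5)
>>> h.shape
(23, 3, 7, 7)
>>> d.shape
(7, 5, 3, 7)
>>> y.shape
(23, 5)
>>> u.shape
(7, 5, 3, 7)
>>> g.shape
(3, 3, 7, 7, 5)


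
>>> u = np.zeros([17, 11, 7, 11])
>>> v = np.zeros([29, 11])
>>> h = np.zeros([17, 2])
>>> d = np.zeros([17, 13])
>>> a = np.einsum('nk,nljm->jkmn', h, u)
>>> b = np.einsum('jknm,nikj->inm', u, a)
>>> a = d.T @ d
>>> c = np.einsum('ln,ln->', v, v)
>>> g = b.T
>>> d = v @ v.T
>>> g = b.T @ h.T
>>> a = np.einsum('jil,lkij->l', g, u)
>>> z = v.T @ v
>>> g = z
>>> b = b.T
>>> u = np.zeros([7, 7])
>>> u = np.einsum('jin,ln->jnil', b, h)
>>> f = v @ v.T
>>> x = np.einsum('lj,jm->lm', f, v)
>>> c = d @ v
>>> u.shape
(11, 2, 7, 17)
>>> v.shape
(29, 11)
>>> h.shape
(17, 2)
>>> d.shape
(29, 29)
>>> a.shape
(17,)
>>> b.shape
(11, 7, 2)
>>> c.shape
(29, 11)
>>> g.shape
(11, 11)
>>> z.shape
(11, 11)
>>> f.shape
(29, 29)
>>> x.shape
(29, 11)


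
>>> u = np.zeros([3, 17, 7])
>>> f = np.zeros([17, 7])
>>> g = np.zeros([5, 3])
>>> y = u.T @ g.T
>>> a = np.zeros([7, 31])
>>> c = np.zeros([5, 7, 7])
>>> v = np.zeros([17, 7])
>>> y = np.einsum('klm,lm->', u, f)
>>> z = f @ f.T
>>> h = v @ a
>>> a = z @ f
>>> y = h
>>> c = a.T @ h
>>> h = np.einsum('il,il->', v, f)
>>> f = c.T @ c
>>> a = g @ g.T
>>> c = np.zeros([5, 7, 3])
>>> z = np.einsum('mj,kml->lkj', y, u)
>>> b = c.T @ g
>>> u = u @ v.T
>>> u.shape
(3, 17, 17)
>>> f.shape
(31, 31)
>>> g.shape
(5, 3)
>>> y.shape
(17, 31)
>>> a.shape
(5, 5)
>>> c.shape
(5, 7, 3)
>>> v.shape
(17, 7)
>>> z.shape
(7, 3, 31)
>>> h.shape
()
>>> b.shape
(3, 7, 3)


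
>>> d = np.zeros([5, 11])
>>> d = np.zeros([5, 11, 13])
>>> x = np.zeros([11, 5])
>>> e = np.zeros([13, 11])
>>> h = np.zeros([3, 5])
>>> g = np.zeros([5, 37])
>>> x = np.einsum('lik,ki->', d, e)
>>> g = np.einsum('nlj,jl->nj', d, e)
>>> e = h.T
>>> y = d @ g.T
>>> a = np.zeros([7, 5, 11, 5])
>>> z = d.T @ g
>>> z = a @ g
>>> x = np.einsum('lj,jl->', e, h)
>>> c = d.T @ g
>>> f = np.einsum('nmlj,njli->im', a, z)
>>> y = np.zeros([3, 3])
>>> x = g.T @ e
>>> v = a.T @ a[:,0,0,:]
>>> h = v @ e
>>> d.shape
(5, 11, 13)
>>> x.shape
(13, 3)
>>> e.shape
(5, 3)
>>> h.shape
(5, 11, 5, 3)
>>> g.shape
(5, 13)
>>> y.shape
(3, 3)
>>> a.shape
(7, 5, 11, 5)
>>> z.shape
(7, 5, 11, 13)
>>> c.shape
(13, 11, 13)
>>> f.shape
(13, 5)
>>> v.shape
(5, 11, 5, 5)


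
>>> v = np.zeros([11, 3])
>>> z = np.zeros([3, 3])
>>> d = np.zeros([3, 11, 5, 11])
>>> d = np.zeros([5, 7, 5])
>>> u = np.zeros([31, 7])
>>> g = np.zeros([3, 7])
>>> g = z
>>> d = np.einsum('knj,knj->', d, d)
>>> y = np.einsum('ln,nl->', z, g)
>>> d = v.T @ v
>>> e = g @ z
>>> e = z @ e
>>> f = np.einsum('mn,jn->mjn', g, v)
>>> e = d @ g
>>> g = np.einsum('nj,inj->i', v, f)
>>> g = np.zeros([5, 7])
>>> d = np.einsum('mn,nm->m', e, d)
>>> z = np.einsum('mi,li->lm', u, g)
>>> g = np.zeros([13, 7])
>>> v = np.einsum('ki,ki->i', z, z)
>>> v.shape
(31,)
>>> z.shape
(5, 31)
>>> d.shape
(3,)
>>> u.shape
(31, 7)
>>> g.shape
(13, 7)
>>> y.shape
()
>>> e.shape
(3, 3)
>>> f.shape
(3, 11, 3)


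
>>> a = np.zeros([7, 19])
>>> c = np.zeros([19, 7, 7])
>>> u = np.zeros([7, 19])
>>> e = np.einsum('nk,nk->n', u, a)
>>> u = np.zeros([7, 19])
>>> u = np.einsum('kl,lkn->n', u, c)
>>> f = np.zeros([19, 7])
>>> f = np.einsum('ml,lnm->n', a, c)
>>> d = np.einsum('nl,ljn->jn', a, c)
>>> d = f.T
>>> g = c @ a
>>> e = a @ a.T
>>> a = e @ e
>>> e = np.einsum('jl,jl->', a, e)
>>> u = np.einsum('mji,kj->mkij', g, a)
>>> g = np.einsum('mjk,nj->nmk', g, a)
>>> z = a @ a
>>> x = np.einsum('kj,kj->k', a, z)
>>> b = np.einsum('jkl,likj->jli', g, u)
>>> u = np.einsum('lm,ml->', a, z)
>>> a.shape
(7, 7)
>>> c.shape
(19, 7, 7)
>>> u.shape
()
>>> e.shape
()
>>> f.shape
(7,)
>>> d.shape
(7,)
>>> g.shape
(7, 19, 19)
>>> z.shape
(7, 7)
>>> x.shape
(7,)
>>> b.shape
(7, 19, 7)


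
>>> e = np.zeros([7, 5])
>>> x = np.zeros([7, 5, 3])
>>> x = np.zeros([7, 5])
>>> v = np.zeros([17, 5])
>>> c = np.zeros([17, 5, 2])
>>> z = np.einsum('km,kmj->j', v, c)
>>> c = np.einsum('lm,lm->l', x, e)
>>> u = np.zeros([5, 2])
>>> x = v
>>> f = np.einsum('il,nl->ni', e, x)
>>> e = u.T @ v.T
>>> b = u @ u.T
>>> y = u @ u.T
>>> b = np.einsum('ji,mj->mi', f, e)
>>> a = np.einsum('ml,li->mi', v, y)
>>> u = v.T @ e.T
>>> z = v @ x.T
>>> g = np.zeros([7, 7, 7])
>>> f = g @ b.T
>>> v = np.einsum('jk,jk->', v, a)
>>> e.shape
(2, 17)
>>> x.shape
(17, 5)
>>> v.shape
()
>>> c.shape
(7,)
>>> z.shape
(17, 17)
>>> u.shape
(5, 2)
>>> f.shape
(7, 7, 2)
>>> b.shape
(2, 7)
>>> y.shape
(5, 5)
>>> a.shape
(17, 5)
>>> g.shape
(7, 7, 7)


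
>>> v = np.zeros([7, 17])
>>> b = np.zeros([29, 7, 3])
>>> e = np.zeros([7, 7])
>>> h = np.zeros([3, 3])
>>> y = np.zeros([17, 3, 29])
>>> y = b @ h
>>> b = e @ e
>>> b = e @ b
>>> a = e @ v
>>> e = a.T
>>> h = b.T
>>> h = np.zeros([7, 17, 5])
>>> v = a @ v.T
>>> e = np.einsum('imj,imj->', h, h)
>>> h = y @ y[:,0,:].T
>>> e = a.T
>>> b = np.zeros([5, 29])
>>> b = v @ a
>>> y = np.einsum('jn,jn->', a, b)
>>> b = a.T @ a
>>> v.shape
(7, 7)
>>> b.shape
(17, 17)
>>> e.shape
(17, 7)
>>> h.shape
(29, 7, 29)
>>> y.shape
()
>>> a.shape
(7, 17)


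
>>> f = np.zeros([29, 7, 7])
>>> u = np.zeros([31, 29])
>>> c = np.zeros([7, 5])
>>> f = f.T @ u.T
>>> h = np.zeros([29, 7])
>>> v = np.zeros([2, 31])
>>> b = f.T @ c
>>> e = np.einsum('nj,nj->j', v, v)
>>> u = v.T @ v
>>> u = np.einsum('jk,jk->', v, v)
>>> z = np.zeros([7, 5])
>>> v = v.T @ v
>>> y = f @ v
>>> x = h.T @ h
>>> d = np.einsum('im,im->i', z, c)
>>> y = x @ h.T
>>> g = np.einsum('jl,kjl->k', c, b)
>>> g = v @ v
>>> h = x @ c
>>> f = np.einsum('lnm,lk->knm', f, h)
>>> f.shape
(5, 7, 31)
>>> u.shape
()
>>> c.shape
(7, 5)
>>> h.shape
(7, 5)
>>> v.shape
(31, 31)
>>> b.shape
(31, 7, 5)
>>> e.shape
(31,)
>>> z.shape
(7, 5)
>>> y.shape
(7, 29)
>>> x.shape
(7, 7)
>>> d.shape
(7,)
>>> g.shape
(31, 31)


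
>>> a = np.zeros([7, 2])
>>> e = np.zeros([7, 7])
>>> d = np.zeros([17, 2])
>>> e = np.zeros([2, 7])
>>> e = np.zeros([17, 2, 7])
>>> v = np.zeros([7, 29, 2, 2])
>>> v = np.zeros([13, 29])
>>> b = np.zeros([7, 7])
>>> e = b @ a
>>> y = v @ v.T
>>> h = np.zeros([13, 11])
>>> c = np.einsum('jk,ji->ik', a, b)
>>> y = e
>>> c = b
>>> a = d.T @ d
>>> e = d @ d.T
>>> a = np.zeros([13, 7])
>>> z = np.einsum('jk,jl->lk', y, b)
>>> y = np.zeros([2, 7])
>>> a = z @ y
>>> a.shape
(7, 7)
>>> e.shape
(17, 17)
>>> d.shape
(17, 2)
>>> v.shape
(13, 29)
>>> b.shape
(7, 7)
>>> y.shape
(2, 7)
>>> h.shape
(13, 11)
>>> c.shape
(7, 7)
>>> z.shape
(7, 2)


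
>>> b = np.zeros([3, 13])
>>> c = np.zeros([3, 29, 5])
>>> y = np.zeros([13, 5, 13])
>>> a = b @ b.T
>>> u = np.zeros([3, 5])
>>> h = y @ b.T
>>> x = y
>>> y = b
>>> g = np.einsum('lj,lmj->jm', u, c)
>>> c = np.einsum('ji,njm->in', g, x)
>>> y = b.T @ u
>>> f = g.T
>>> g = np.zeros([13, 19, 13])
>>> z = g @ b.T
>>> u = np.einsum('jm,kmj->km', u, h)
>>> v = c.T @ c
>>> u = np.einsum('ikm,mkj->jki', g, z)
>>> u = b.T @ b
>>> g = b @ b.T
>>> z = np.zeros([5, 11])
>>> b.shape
(3, 13)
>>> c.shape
(29, 13)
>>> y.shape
(13, 5)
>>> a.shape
(3, 3)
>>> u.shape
(13, 13)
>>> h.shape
(13, 5, 3)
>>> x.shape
(13, 5, 13)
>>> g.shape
(3, 3)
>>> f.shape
(29, 5)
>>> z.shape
(5, 11)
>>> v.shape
(13, 13)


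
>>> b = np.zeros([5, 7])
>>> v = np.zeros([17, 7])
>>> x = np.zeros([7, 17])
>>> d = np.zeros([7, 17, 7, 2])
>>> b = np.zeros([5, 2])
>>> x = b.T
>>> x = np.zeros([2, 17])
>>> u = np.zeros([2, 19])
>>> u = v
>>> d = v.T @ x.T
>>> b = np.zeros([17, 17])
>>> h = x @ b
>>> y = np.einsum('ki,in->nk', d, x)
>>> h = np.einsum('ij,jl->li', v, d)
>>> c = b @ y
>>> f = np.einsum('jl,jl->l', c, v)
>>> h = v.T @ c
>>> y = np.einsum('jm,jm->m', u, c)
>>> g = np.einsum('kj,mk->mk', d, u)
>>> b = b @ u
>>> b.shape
(17, 7)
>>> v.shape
(17, 7)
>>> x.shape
(2, 17)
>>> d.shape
(7, 2)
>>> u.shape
(17, 7)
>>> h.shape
(7, 7)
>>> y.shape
(7,)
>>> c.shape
(17, 7)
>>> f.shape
(7,)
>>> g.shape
(17, 7)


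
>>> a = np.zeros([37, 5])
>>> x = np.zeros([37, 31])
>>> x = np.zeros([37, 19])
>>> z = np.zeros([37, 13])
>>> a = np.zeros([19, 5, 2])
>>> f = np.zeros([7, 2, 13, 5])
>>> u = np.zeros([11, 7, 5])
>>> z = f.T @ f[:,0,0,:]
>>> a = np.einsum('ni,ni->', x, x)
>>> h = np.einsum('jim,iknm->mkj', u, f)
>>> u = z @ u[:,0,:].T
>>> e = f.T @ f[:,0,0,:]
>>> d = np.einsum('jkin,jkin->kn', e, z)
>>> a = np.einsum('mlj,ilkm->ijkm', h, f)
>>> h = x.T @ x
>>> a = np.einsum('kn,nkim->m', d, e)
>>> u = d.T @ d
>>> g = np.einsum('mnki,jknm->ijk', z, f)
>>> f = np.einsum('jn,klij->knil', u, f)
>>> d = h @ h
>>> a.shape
(5,)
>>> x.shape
(37, 19)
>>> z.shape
(5, 13, 2, 5)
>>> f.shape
(7, 5, 13, 2)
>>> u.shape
(5, 5)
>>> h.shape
(19, 19)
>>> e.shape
(5, 13, 2, 5)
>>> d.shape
(19, 19)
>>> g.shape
(5, 7, 2)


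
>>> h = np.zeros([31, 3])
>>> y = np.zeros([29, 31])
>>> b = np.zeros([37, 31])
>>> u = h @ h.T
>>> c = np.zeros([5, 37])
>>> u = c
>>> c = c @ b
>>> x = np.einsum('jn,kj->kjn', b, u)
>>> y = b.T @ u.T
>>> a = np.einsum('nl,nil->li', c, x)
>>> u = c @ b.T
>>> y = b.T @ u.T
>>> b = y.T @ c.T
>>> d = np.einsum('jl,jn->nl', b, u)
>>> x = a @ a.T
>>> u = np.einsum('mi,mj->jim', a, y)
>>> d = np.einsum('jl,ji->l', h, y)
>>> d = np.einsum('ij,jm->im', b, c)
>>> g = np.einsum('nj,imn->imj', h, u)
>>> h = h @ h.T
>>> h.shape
(31, 31)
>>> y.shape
(31, 5)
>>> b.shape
(5, 5)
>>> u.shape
(5, 37, 31)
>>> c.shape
(5, 31)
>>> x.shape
(31, 31)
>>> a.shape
(31, 37)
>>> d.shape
(5, 31)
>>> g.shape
(5, 37, 3)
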